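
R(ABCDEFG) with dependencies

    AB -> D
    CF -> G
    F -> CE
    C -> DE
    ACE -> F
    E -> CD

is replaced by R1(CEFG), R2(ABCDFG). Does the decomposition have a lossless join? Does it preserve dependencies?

lossless and dependency-preserving

Lossless test: (CFG)⁺ = {CDEFG}, which contains all of one fragment — lossless.
Dependency preservation: C → DE; ACE → F; E → CD are not contained in any single fragment, but the restricted closure of each left-hand side across the fragments still reaches the right-hand side; the remaining FDs each lie inside some fragment. All dependencies are preserved.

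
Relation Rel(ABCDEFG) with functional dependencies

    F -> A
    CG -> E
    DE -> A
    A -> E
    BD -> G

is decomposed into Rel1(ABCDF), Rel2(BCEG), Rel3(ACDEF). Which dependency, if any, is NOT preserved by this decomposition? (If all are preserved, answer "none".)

Check BD → G: no single fragment contains all of {BDG}, and the restricted closure of {BD} across the fragments never reaches {G}.
F → A is preserved.
CG → E is preserved.
DE → A is preserved.
A → E is preserved.

BD -> G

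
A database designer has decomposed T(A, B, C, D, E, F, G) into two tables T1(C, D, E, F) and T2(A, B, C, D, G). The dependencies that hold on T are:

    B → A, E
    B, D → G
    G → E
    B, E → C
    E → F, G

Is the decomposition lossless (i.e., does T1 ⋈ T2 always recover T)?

No

Common attributes: T1 ∩ T2 = {C, D}.
No dependency enlarges {C, D}, so (C, D)⁺ = {C, D}.
The closure contains neither all of T1 = {C, D, E, F} nor all of T2 = {A, B, C, D, G}, so the common attributes are not a superkey of either fragment. The join is lossy.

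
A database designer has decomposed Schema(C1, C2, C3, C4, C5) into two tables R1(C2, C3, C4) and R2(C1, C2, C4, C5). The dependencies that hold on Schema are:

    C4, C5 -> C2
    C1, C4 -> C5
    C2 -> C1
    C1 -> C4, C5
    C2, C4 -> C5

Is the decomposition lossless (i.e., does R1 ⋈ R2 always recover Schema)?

Common attributes: R1 ∩ R2 = {C2, C4}.
Closure of {C2, C4}: C2 → C1 applies, adding C1; C1 → C4, C5 applies, adding C5. So (C2, C4)⁺ = {C1, C2, C4, C5}.
This closure contains every attribute of R2, so R1 ∩ R2 → R2. The join is lossless.

Yes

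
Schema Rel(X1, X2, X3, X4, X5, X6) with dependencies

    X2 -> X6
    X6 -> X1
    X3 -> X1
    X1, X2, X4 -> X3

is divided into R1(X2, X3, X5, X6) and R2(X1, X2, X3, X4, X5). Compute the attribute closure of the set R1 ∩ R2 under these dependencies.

R1 ∩ R2 = {X2, X3, X5}.
X2 → X6 applies, adding X6
X6 → X1 applies, adding X1
Closure: {X1, X2, X3, X5, X6}.

X1, X2, X3, X5, X6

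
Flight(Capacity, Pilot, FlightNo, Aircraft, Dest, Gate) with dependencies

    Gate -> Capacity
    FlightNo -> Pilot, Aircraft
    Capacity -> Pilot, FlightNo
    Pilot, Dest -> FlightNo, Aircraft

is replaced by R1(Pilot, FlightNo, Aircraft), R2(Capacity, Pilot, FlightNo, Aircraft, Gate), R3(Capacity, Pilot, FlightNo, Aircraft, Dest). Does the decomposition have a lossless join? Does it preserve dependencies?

lossy but dependency-preserving

Lossless test (chase): applying each FD to every pair of rows produces no changes in the tableau, so no row becomes fully distinguished — the join is lossy.
Dependency preservation: every FD's attributes lie within a single fragment, so each can be enforced locally — preserved.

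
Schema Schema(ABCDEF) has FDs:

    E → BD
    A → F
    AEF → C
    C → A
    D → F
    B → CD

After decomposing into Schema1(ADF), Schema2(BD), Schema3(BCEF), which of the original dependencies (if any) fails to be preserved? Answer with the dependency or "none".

Check C → A: no single fragment contains all of {AC}, and the restricted closure of {C} across the fragments never reaches {A}.
E → BD is preserved.
A → F is preserved.
AEF → C is preserved.
D → F is preserved.
B → CD is preserved.

C → A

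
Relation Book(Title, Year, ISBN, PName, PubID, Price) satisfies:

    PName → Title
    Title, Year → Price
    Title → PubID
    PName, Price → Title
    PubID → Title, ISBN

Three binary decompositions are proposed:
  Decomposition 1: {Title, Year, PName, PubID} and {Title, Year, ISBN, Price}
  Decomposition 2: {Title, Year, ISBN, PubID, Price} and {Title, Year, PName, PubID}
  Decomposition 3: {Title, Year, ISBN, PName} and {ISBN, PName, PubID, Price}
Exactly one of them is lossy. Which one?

Decomposition 1: common = {Title, Year}, closure = {Title, Year, ISBN, PubID, Price} → lossless.
Decomposition 2: common = {Title, Year, PubID}, closure = {Title, Year, ISBN, PubID, Price} → lossless.
Decomposition 3: common = {ISBN, PName}, closure = {Title, ISBN, PName, PubID} → lossy.

Decomposition 3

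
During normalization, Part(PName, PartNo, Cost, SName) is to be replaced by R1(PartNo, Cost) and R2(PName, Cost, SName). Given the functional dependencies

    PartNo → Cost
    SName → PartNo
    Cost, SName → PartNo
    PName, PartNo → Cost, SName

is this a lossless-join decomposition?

Common attributes: R1 ∩ R2 = {Cost}.
No dependency enlarges {Cost}, so (Cost)⁺ = {Cost}.
The closure contains neither all of R1 = {PartNo, Cost} nor all of R2 = {PName, Cost, SName}, so the common attributes are not a superkey of either fragment. The join is lossy.

No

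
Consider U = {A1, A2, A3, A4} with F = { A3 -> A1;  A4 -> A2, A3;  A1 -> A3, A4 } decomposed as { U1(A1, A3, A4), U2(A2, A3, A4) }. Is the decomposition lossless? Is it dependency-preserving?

Lossless test: (A3, A4)⁺ = {A1, A2, A3, A4}, which contains all of one fragment — lossless.
Dependency preservation: every FD's attributes lie within a single fragment, so each can be enforced locally — preserved.

lossless and dependency-preserving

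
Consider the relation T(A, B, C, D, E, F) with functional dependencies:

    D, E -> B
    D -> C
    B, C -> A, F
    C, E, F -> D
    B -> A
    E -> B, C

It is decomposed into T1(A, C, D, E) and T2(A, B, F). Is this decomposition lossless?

No

Common attributes: T1 ∩ T2 = {A}.
No dependency enlarges {A}, so (A)⁺ = {A}.
The closure contains neither all of T1 = {A, C, D, E} nor all of T2 = {A, B, F}, so the common attributes are not a superkey of either fragment. The join is lossy.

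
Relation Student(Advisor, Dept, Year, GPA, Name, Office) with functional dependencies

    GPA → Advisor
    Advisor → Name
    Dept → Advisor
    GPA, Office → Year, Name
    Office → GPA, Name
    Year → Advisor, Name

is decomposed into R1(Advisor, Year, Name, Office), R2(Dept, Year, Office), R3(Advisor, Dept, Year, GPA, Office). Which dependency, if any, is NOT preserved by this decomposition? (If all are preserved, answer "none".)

none

GPA → Advisor lies within R3.
Advisor → Name lies within R1.
Dept → Advisor lies within R3.
GPA, Office → Year, Name: restricted closure across fragments reaches Year, Name.
Office → GPA, Name: restricted closure across fragments reaches GPA, Name.
Year → Advisor, Name lies within R1.
Every dependency is enforceable on the fragments, so the decomposition is dependency-preserving.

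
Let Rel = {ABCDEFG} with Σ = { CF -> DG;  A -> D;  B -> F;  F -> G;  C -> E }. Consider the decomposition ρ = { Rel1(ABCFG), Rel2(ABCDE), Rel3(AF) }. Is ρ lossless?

Chase test. Columns are ABCDEFG; row i has aⱼ where attribute j ∈ Reli, else bᵢⱼ.
Initial tableau (one row per fragment):
  row 1: a1 a2 a3 b14 b15 a6 a7
  row 2: a1 a2 a3 a4 a5 b26 b27
  row 3: a1 b32 b33 b34 b35 a6 b37
Rows 1 and 2 agree on A; apply A→D and equate their D entries.
Rows 1 and 3 agree on A; apply A→D and equate their D entries.
Rows 1 and 2 agree on B; apply B→F and equate their F entries.
Rows 1 and 2 agree on F; apply F→G and equate their G entries.
Rows 1 and 3 agree on F; apply F→G and equate their G entries.
Rows 1 and 2 agree on C; apply C→E and equate their E entries.
Row 1 is now all distinguished symbols — the join is lossless.

Yes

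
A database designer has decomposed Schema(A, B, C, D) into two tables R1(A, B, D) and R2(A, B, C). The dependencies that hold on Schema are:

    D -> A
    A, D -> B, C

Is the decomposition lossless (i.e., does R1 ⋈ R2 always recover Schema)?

Common attributes: R1 ∩ R2 = {A, B}.
No dependency enlarges {A, B}, so (A, B)⁺ = {A, B}.
The closure contains neither all of R1 = {A, B, D} nor all of R2 = {A, B, C}, so the common attributes are not a superkey of either fragment. The join is lossy.

No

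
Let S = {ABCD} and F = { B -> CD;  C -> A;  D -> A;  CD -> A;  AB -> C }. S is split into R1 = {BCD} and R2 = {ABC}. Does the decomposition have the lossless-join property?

Yes

Common attributes: R1 ∩ R2 = {BC}.
Closure of {BC}: B → CD applies, adding D; C → A applies, adding A. So (BC)⁺ = {ABCD}.
This closure contains every attribute of R1, so R1 ∩ R2 → R1. The join is lossless.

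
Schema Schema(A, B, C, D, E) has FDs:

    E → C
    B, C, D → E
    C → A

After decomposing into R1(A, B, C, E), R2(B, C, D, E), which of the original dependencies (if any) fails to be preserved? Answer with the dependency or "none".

none

E → C lies within R1.
B, C, D → E lies within R2.
C → A lies within R1.
Every dependency is enforceable on the fragments, so the decomposition is dependency-preserving.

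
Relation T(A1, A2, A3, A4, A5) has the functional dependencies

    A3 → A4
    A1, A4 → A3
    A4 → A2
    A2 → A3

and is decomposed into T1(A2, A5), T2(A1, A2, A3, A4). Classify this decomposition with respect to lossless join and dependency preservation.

Lossless test: (A2)⁺ = {A2, A3, A4}, which is a superkey of neither fragment — lossy.
Dependency preservation: every FD's attributes lie within a single fragment, so each can be enforced locally — preserved.

lossy but dependency-preserving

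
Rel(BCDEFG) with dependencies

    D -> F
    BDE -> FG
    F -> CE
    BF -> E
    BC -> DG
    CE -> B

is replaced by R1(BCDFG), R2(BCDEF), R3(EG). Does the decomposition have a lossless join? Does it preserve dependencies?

Lossless test (chase): Rows 1 and 2 agree on F; apply F→CE and equate their CE entries. Rows 1 and 2 agree on BC; apply BC→DG and equate their DG entries. Row 1 is now all distinguished symbols — the join is lossless.
Dependency preservation: BDE → FG is not contained in any single fragment, but the restricted closure of its left-hand side across the fragments still reaches the right-hand side; the remaining FDs each lie inside some fragment. All dependencies are preserved.

lossless and dependency-preserving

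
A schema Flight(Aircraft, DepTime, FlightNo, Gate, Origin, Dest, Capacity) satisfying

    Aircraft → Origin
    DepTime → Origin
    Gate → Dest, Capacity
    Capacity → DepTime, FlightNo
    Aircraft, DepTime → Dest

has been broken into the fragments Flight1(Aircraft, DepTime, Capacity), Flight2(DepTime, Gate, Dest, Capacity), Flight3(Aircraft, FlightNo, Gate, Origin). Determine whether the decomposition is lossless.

Chase test. Columns are Aircraft, DepTime, FlightNo, Gate, Origin, Dest, Capacity; row i has aⱼ where attribute j ∈ Flighti, else bᵢⱼ.
Initial tableau (one row per fragment):
  row 1: a1 a2 b13 b14 b15 b16 a7
  row 2: b21 a2 b23 a4 b25 a6 a7
  row 3: a1 b32 a3 a4 a5 b36 b37
Rows 1 and 3 agree on Aircraft; apply Aircraft→Origin and equate their Origin entries.
Rows 1 and 2 agree on DepTime; apply DepTime→Origin and equate their Origin entries.
Rows 2 and 3 agree on Gate; apply Gate→Dest, Capacity and equate their Dest, Capacity entries.
Rows 1 and 2 agree on Capacity; apply Capacity→DepTime, FlightNo and equate their DepTime, FlightNo entries.
Rows 1 and 3 agree on Capacity; apply Capacity→DepTime, FlightNo and equate their DepTime, FlightNo entries.
Rows 1 and 3 agree on Aircraft, DepTime; apply Aircraft, DepTime→Dest and equate their Dest entries.
Row 3 is now all distinguished symbols — the join is lossless.

Yes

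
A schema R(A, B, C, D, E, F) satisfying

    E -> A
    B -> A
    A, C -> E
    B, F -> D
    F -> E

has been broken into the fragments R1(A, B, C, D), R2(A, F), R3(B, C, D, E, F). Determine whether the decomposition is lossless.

Yes

Chase test. Columns are A, B, C, D, E, F; row i has aⱼ where attribute j ∈ Ri, else bᵢⱼ.
Initial tableau (one row per fragment):
  row 1: a1 a2 a3 a4 b15 b16
  row 2: a1 b22 b23 b24 b25 a6
  row 3: b31 a2 a3 a4 a5 a6
Rows 1 and 3 agree on B; apply B→A and equate their A entries.
Rows 1 and 3 agree on A, C; apply A, C→E and equate their E entries.
Rows 2 and 3 agree on F; apply F→E and equate their E entries.
Row 3 is now all distinguished symbols — the join is lossless.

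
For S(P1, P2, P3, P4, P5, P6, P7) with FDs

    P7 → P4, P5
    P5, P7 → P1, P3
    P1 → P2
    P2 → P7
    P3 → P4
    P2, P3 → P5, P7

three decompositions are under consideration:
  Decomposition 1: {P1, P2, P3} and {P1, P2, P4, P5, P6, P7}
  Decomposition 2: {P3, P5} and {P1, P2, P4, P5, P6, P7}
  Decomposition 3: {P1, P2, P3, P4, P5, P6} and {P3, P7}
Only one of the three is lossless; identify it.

Decomposition 1

Decomposition 1: common = {P1, P2}, closure = {P1, P2, P3, P4, P5, P7} → lossless.
Decomposition 2: common = {P5}, closure = {P5} → lossy.
Decomposition 3: common = {P3}, closure = {P3, P4} → lossy.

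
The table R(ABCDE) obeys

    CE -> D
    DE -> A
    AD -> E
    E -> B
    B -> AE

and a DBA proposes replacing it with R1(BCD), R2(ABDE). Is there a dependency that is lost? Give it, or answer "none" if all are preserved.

CE → D: restricted closure across fragments reaches D.
DE → A lies within R2.
AD → E lies within R2.
E → B lies within R2.
B → AE lies within R2.
Every dependency is enforceable on the fragments, so the decomposition is dependency-preserving.

none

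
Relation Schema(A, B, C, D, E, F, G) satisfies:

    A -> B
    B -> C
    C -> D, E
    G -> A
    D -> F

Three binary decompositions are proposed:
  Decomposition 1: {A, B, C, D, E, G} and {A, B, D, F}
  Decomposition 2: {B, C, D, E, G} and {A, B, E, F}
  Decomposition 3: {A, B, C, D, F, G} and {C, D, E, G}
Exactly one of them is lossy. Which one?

Decomposition 2

Decomposition 1: common = {A, B, D}, closure = {A, B, C, D, E, F} → lossless.
Decomposition 2: common = {B, E}, closure = {B, C, D, E, F} → lossy.
Decomposition 3: common = {C, D, G}, closure = {A, B, C, D, E, F, G} → lossless.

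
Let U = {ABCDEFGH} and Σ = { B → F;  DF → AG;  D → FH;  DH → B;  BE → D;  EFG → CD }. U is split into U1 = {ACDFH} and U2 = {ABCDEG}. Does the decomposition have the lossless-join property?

Common attributes: U1 ∩ U2 = {ACD}.
Closure of {ACD}: D → FH applies, adding FH; DH → B applies, adding B; DF → AG applies, adding G. So (ACD)⁺ = {ABCDFGH}.
This closure contains every attribute of U1, so U1 ∩ U2 → U1. The join is lossless.

Yes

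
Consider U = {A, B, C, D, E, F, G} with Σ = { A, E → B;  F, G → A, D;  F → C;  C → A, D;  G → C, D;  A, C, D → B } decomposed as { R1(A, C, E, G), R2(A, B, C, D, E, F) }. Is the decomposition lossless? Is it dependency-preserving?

lossy but dependency-preserving

Lossless test: (A, C, E)⁺ = {A, B, C, D, E}, which is a superkey of neither fragment — lossy.
Dependency preservation: F, G → A, D; G → C, D are not contained in any single fragment, but the restricted closure of each left-hand side across the fragments still reaches the right-hand side; the remaining FDs each lie inside some fragment. All dependencies are preserved.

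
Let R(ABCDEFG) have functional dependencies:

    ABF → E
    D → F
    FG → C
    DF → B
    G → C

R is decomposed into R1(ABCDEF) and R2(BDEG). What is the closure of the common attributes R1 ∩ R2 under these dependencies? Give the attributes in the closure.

BDEF

R1 ∩ R2 = {BDE}.
D → F applies, adding F
Closure: {BDEF}.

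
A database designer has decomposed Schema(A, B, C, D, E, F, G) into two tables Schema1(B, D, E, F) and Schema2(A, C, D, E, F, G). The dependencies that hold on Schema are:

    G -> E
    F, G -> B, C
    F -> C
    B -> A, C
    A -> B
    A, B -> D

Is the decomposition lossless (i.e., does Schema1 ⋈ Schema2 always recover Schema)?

No

Common attributes: Schema1 ∩ Schema2 = {D, E, F}.
Closure of {D, E, F}: F → C applies, adding C. So (D, E, F)⁺ = {C, D, E, F}.
The closure contains neither all of Schema1 = {B, D, E, F} nor all of Schema2 = {A, C, D, E, F, G}, so the common attributes are not a superkey of either fragment. The join is lossy.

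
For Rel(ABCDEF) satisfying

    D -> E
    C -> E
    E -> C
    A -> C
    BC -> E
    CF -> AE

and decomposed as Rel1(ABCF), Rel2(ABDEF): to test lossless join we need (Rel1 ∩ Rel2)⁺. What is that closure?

ABCEF

Rel1 ∩ Rel2 = {ABF}.
A → C applies, adding C
BC → E applies, adding E
Closure: {ABCEF}.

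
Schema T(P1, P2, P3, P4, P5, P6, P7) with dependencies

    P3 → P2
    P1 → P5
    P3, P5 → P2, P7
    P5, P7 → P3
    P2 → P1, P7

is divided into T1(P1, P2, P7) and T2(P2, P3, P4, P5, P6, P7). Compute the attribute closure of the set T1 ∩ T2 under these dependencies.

P1, P2, P3, P5, P7

T1 ∩ T2 = {P2, P7}.
P2 → P1, P7 applies, adding P1
P1 → P5 applies, adding P5
P5, P7 → P3 applies, adding P3
Closure: {P1, P2, P3, P5, P7}.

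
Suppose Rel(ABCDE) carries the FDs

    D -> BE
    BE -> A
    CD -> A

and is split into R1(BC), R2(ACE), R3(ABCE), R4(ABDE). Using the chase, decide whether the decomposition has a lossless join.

No

Chase test. Columns are ABCDE; row i has aⱼ where attribute j ∈ Ri, else bᵢⱼ.
Initial tableau (one row per fragment):
  row 1: b11 a2 a3 b14 b15
  row 2: a1 b22 a3 b24 a5
  row 3: a1 a2 a3 b34 a5
  row 4: a1 a2 b43 a4 a5
No row becomes fully distinguished — the join is lossy.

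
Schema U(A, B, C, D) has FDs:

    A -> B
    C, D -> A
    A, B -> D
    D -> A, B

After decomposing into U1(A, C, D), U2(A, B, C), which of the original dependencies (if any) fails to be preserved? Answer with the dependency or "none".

A → B lies within U2.
C, D → A lies within U1.
A, B → D: restricted closure across fragments reaches D.
D → A, B: restricted closure across fragments reaches A, B.
Every dependency is enforceable on the fragments, so the decomposition is dependency-preserving.

none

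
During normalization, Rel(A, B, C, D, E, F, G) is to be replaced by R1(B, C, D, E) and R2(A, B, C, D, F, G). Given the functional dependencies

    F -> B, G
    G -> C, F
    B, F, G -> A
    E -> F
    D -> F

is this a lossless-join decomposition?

Yes

Common attributes: R1 ∩ R2 = {B, C, D}.
Closure of {B, C, D}: D → F applies, adding F; F → B, G applies, adding G; B, F, G → A applies, adding A. So (B, C, D)⁺ = {A, B, C, D, F, G}.
This closure contains every attribute of R2, so R1 ∩ R2 → R2. The join is lossless.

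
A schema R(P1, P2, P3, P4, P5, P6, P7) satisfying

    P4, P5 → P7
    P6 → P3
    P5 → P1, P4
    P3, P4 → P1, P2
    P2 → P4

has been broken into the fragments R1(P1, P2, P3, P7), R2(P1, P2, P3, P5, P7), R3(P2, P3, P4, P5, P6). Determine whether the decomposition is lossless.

Chase test. Columns are P1, P2, P3, P4, P5, P6, P7; row i has aⱼ where attribute j ∈ Ri, else bᵢⱼ.
Initial tableau (one row per fragment):
  row 1: a1 a2 a3 b14 b15 b16 a7
  row 2: a1 a2 a3 b24 a5 b26 a7
  row 3: b31 a2 a3 a4 a5 a6 b37
Rows 2 and 3 agree on P5; apply P5→P1, P4 and equate their P1, P4 entries.
Rows 1 and 2 agree on P2; apply P2→P4 and equate their P4 entries.
Rows 2 and 3 agree on P4, P5; apply P4, P5→P7 and equate their P7 entries.
Row 3 is now all distinguished symbols — the join is lossless.

Yes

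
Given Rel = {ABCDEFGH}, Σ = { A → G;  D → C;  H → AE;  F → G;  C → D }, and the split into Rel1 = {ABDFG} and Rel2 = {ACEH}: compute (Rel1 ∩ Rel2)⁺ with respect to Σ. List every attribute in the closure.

Rel1 ∩ Rel2 = {A}.
A → G applies, adding G
Closure: {AG}.

AG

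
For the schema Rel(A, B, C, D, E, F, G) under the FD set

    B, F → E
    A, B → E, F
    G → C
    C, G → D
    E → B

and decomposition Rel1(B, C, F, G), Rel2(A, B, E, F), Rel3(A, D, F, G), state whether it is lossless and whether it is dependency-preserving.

lossy but dependency-preserving

Lossless test (chase): Rows 1 and 2 agree on B, F; apply B, F→E and equate their E entries. Rows 1 and 3 agree on G; apply G→C and equate their C entries. Rows 1 and 3 agree on C, G; apply C, G→D and equate their D entries. No row becomes fully distinguished — the join is lossy.
Dependency preservation: C, G → D is not contained in any single fragment, but the restricted closure of its left-hand side across the fragments still reaches the right-hand side; the remaining FDs each lie inside some fragment. All dependencies are preserved.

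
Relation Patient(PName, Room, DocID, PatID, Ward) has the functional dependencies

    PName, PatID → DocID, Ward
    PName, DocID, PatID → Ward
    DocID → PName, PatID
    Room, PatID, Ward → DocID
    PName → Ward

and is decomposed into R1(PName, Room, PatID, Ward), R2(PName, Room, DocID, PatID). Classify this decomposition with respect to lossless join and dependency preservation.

lossless and dependency-preserving

Lossless test: (PName, Room, PatID)⁺ = {PName, Room, DocID, PatID, Ward}, which contains all of one fragment — lossless.
Dependency preservation: PName, PatID → DocID, Ward; PName, DocID, PatID → Ward; Room, PatID, Ward → DocID are not contained in any single fragment, but the restricted closure of each left-hand side across the fragments still reaches the right-hand side; the remaining FDs each lie inside some fragment. All dependencies are preserved.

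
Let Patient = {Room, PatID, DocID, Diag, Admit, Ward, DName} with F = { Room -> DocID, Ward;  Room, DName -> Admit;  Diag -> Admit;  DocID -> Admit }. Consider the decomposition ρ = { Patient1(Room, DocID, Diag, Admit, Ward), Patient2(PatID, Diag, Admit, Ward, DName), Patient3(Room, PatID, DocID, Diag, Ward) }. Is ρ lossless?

Chase test. Columns are Room, PatID, DocID, Diag, Admit, Ward, DName; row i has aⱼ where attribute j ∈ Patienti, else bᵢⱼ.
Initial tableau (one row per fragment):
  row 1: a1 b12 a3 a4 a5 a6 b17
  row 2: b21 a2 b23 a4 a5 a6 a7
  row 3: a1 a2 a3 a4 b35 a6 b37
Rows 1 and 3 agree on Diag; apply Diag→Admit and equate their Admit entries.
No row becomes fully distinguished — the join is lossy.

No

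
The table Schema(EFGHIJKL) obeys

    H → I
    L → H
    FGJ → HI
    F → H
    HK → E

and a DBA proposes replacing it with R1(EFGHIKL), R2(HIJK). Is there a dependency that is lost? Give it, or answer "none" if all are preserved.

H → I lies within R1.
L → H lies within R1.
FGJ → HI: restricted closure across fragments reaches HI.
F → H lies within R1.
HK → E lies within R1.
Every dependency is enforceable on the fragments, so the decomposition is dependency-preserving.

none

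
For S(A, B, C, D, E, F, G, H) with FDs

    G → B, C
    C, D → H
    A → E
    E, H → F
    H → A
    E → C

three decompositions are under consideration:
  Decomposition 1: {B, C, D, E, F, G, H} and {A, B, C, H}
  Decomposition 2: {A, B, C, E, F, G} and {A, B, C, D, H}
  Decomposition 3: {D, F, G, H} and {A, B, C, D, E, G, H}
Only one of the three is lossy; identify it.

Decomposition 1: common = {B, C, H}, closure = {A, B, C, E, F, H} → lossless.
Decomposition 2: common = {A, B, C}, closure = {A, B, C, E} → lossy.
Decomposition 3: common = {D, G, H}, closure = {A, B, C, D, E, F, G, H} → lossless.

Decomposition 2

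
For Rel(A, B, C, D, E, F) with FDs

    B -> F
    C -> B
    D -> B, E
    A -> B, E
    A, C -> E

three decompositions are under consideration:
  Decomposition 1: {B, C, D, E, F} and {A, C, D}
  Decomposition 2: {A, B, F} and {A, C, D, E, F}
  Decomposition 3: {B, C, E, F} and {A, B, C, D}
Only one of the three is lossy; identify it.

Decomposition 1: common = {C, D}, closure = {B, C, D, E, F} → lossless.
Decomposition 2: common = {A, F}, closure = {A, B, E, F} → lossless.
Decomposition 3: common = {B, C}, closure = {B, C, F} → lossy.

Decomposition 3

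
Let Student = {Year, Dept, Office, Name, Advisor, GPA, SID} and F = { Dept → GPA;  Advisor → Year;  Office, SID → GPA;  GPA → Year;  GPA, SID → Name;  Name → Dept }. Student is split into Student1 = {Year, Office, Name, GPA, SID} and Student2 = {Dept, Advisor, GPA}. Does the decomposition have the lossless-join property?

No

Common attributes: Student1 ∩ Student2 = {GPA}.
Closure of {GPA}: GPA → Year applies, adding Year. So (GPA)⁺ = {Year, GPA}.
The closure contains neither all of Student1 = {Year, Office, Name, GPA, SID} nor all of Student2 = {Dept, Advisor, GPA}, so the common attributes are not a superkey of either fragment. The join is lossy.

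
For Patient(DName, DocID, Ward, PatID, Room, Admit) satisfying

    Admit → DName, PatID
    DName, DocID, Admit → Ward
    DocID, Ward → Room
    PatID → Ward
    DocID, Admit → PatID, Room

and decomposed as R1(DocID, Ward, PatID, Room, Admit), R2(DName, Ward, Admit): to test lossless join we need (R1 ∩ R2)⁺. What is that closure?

DName, Ward, PatID, Admit

R1 ∩ R2 = {Ward, Admit}.
Admit → DName, PatID applies, adding DName, PatID
Closure: {DName, Ward, PatID, Admit}.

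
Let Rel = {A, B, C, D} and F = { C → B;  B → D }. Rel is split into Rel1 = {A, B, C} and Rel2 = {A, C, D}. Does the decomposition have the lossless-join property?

Yes

Common attributes: Rel1 ∩ Rel2 = {A, C}.
Closure of {A, C}: C → B applies, adding B; B → D applies, adding D. So (A, C)⁺ = {A, B, C, D}.
This closure contains every attribute of Rel1, so Rel1 ∩ Rel2 → Rel1. The join is lossless.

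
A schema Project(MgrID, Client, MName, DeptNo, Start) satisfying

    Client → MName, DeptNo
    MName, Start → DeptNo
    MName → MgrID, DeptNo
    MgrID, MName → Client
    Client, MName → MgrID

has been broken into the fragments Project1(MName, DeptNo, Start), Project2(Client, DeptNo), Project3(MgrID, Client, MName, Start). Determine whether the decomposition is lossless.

Chase test. Columns are MgrID, Client, MName, DeptNo, Start; row i has aⱼ where attribute j ∈ Projecti, else bᵢⱼ.
Initial tableau (one row per fragment):
  row 1: b11 b12 a3 a4 a5
  row 2: b21 a2 b23 a4 b25
  row 3: a1 a2 a3 b34 a5
Rows 2 and 3 agree on Client; apply Client→MName, DeptNo and equate their MName, DeptNo entries.
Rows 1 and 2 agree on MName; apply MName→MgrID, DeptNo and equate their MgrID, DeptNo entries.
Rows 1 and 3 agree on MName; apply MName→MgrID, DeptNo and equate their MgrID, DeptNo entries.
Rows 1 and 2 agree on MgrID, MName; apply MgrID, MName→Client and equate their Client entries.
Row 1 is now all distinguished symbols — the join is lossless.

Yes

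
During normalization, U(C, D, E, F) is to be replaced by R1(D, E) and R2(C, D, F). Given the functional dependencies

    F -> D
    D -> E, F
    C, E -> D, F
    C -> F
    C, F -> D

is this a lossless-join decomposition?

Common attributes: R1 ∩ R2 = {D}.
Closure of {D}: D → E, F applies, adding E, F. So (D)⁺ = {D, E, F}.
This closure contains every attribute of R1, so R1 ∩ R2 → R1. The join is lossless.

Yes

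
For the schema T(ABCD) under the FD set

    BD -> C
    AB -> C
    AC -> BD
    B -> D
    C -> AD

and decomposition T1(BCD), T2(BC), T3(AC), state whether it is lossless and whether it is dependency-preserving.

lossless and dependency-preserving

Lossless test (chase): Rows 1 and 2 agree on B; apply B→D and equate their D entries. Rows 1 and 2 agree on C; apply C→AD and equate their AD entries. Rows 1 and 3 agree on C; apply C→AD and equate their AD entries. Rows 1 and 3 agree on AC; apply AC→BD and equate their BD entries. Row 1 is now all distinguished symbols — the join is lossless.
Dependency preservation: AB → C; AC → BD; C → AD are not contained in any single fragment, but the restricted closure of each left-hand side across the fragments still reaches the right-hand side; the remaining FDs each lie inside some fragment. All dependencies are preserved.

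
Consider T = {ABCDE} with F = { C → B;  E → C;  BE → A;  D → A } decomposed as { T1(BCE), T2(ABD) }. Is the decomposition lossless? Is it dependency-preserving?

lossy and not dependency-preserving

Lossless test: (B)⁺ = {B}, which is a superkey of neither fragment — lossy.
Dependency preservation: the restricted closure of {BE} across the fragments never reaches {A}, so BE → A cannot be enforced without a join — not preserved.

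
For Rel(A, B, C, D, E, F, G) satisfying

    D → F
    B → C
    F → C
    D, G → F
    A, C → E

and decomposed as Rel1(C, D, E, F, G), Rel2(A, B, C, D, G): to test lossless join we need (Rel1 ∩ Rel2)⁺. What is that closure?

Rel1 ∩ Rel2 = {C, D, G}.
D → F applies, adding F
Closure: {C, D, F, G}.

C, D, F, G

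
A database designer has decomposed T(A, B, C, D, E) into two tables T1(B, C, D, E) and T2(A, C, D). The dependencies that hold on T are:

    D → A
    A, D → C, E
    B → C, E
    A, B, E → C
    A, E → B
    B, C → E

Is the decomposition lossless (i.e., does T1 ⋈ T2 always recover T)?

Yes

Common attributes: T1 ∩ T2 = {C, D}.
Closure of {C, D}: D → A applies, adding A; A, D → C, E applies, adding E; A, E → B applies, adding B. So (C, D)⁺ = {A, B, C, D, E}.
This closure contains every attribute of T1, so T1 ∩ T2 → T1. The join is lossless.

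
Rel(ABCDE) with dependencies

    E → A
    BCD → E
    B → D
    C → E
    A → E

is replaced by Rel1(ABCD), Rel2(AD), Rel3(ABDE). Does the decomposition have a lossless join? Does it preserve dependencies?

Lossless test (chase): Rows 1 and 2 agree on A; apply A→E and equate their E entries. Rows 1 and 3 agree on A; apply A→E and equate their E entries. Row 1 is now all distinguished symbols — the join is lossless.
Dependency preservation: BCD → E; C → E are not contained in any single fragment, but the restricted closure of each left-hand side across the fragments still reaches the right-hand side; the remaining FDs each lie inside some fragment. All dependencies are preserved.

lossless and dependency-preserving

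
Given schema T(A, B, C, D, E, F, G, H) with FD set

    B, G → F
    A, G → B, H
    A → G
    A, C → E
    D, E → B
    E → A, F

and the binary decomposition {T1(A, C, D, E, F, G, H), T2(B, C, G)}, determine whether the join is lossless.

Common attributes: T1 ∩ T2 = {C, G}.
No dependency enlarges {C, G}, so (C, G)⁺ = {C, G}.
The closure contains neither all of T1 = {A, C, D, E, F, G, H} nor all of T2 = {B, C, G}, so the common attributes are not a superkey of either fragment. The join is lossy.

No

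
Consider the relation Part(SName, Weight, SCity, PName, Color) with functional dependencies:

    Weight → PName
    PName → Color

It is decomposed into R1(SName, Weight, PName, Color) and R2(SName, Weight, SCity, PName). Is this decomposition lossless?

Common attributes: R1 ∩ R2 = {SName, Weight, PName}.
Closure of {SName, Weight, PName}: PName → Color applies, adding Color. So (SName, Weight, PName)⁺ = {SName, Weight, PName, Color}.
This closure contains every attribute of R1, so R1 ∩ R2 → R1. The join is lossless.

Yes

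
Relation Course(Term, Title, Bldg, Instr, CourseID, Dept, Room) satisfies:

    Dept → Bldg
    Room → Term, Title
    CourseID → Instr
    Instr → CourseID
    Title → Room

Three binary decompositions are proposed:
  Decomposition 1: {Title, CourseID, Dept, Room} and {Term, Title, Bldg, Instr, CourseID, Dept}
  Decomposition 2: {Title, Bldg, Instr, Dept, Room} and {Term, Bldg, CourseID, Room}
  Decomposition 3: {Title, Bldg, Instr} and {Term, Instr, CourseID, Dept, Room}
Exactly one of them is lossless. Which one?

Decomposition 1

Decomposition 1: common = {Title, CourseID, Dept}, closure = {Term, Title, Bldg, Instr, CourseID, Dept, Room} → lossless.
Decomposition 2: common = {Bldg, Room}, closure = {Term, Title, Bldg, Room} → lossy.
Decomposition 3: common = {Instr}, closure = {Instr, CourseID} → lossy.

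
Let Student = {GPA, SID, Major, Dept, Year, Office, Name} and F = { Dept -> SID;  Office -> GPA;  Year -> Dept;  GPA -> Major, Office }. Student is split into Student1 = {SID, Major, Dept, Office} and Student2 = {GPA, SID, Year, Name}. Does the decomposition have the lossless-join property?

Common attributes: Student1 ∩ Student2 = {SID}.
No dependency enlarges {SID}, so (SID)⁺ = {SID}.
The closure contains neither all of Student1 = {SID, Major, Dept, Office} nor all of Student2 = {GPA, SID, Year, Name}, so the common attributes are not a superkey of either fragment. The join is lossy.

No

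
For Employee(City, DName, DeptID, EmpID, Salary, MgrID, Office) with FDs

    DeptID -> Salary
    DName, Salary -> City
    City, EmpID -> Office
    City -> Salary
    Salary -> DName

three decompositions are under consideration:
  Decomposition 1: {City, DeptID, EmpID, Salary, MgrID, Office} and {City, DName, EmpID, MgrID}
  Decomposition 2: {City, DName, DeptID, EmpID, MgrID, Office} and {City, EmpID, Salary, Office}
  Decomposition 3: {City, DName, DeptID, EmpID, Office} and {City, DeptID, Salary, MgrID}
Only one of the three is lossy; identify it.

Decomposition 1: common = {City, EmpID, MgrID}, closure = {City, DName, EmpID, Salary, MgrID, Office} → lossless.
Decomposition 2: common = {City, EmpID, Office}, closure = {City, DName, EmpID, Salary, Office} → lossless.
Decomposition 3: common = {City, DeptID}, closure = {City, DName, DeptID, Salary} → lossy.

Decomposition 3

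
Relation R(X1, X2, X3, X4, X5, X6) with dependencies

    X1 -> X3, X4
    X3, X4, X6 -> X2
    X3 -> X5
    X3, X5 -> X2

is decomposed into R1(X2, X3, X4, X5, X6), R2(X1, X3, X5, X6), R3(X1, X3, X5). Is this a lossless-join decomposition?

Chase test. Columns are X1, X2, X3, X4, X5, X6; row i has aⱼ where attribute j ∈ Ri, else bᵢⱼ.
Initial tableau (one row per fragment):
  row 1: b11 a2 a3 a4 a5 a6
  row 2: a1 b22 a3 b24 a5 a6
  row 3: a1 b32 a3 b34 a5 b36
Rows 2 and 3 agree on X1; apply X1→X3, X4 and equate their X3, X4 entries.
Rows 1 and 2 agree on X3, X5; apply X3, X5→X2 and equate their X2 entries.
Rows 1 and 3 agree on X3, X5; apply X3, X5→X2 and equate their X2 entries.
No row becomes fully distinguished — the join is lossy.

No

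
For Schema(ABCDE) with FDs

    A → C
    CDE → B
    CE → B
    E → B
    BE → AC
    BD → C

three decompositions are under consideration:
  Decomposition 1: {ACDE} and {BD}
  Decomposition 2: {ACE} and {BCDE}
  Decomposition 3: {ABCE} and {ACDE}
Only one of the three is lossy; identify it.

Decomposition 1: common = {D}, closure = {D} → lossy.
Decomposition 2: common = {CE}, closure = {ABCE} → lossless.
Decomposition 3: common = {ACE}, closure = {ABCE} → lossless.

Decomposition 1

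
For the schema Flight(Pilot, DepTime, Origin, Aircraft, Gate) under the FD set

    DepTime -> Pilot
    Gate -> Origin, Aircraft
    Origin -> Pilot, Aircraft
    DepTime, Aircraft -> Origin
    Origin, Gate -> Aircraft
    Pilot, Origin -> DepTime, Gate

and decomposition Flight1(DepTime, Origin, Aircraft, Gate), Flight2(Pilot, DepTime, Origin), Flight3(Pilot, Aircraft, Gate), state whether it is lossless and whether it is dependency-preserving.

Lossless test (chase): Rows 1 and 2 agree on DepTime; apply DepTime→Pilot and equate their Pilot entries. Rows 1 and 3 agree on Gate; apply Gate→Origin, Aircraft and equate their Origin, Aircraft entries. Rows 1 and 2 agree on Origin; apply Origin→Pilot, Aircraft and equate their Pilot, Aircraft entries. Rows 1 and 2 agree on Pilot, Origin; apply Pilot, Origin→DepTime, Gate and equate their DepTime, Gate entries. Rows 1 and 3 agree on Pilot, Origin; apply Pilot, Origin→DepTime, Gate and equate their DepTime, Gate entries. Row 1 is now all distinguished symbols — the join is lossless.
Dependency preservation: Origin → Pilot, Aircraft; Pilot, Origin → DepTime, Gate are not contained in any single fragment, but the restricted closure of each left-hand side across the fragments still reaches the right-hand side; the remaining FDs each lie inside some fragment. All dependencies are preserved.

lossless and dependency-preserving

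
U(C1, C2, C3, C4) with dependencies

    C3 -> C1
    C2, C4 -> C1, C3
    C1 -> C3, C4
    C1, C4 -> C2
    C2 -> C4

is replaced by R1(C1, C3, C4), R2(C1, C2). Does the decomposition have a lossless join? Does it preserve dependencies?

lossless and dependency-preserving

Lossless test: (C1)⁺ = {C1, C2, C3, C4}, which contains all of one fragment — lossless.
Dependency preservation: C2, C4 → C1, C3; C1, C4 → C2; C2 → C4 are not contained in any single fragment, but the restricted closure of each left-hand side across the fragments still reaches the right-hand side; the remaining FDs each lie inside some fragment. All dependencies are preserved.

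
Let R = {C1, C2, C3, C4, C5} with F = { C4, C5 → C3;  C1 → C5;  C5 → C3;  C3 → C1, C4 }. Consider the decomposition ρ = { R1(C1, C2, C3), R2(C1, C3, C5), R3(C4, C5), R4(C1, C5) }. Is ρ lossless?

Yes

Chase test. Columns are C1, C2, C3, C4, C5; row i has aⱼ where attribute j ∈ Ri, else bᵢⱼ.
Initial tableau (one row per fragment):
  row 1: a1 a2 a3 b14 b15
  row 2: a1 b22 a3 b24 a5
  row 3: b31 b32 b33 a4 a5
  row 4: a1 b42 b43 b44 a5
Rows 1 and 2 agree on C1; apply C1→C5 and equate their C5 entries.
Rows 1 and 3 agree on C5; apply C5→C3 and equate their C3 entries.
Rows 1 and 4 agree on C5; apply C5→C3 and equate their C3 entries.
Rows 1 and 2 agree on C3; apply C3→C1, C4 and equate their C1, C4 entries.
Rows 1 and 3 agree on C3; apply C3→C1, C4 and equate their C1, C4 entries.
Rows 1 and 4 agree on C3; apply C3→C1, C4 and equate their C1, C4 entries.
Row 1 is now all distinguished symbols — the join is lossless.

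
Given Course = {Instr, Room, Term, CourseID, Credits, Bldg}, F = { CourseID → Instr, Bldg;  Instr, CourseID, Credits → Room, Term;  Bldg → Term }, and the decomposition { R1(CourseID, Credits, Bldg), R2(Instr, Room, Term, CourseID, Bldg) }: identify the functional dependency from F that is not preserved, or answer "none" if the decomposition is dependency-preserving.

Check Instr, CourseID, Credits → Room, Term: no single fragment contains all of {Instr, Room, Term, CourseID, Credits}, and the restricted closure of {Instr, CourseID, Credits} across the fragments never reaches {Room, Term}.
CourseID → Instr, Bldg is preserved.
Bldg → Term is preserved.

Instr, CourseID, Credits → Room, Term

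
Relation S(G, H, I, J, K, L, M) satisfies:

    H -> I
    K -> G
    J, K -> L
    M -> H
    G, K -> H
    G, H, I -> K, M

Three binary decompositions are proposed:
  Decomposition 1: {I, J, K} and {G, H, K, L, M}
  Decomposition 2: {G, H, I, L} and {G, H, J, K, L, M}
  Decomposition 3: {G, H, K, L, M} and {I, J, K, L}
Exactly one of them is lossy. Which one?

Decomposition 1

Decomposition 1: common = {K}, closure = {G, H, I, K, M} → lossy.
Decomposition 2: common = {G, H, L}, closure = {G, H, I, K, L, M} → lossless.
Decomposition 3: common = {K, L}, closure = {G, H, I, K, L, M} → lossless.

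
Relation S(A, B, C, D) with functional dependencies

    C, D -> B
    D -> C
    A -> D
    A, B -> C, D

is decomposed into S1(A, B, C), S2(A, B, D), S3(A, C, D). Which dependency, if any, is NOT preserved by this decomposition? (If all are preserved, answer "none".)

none

C, D → B: restricted closure across fragments reaches B.
D → C lies within S3.
A → D lies within S2.
A, B → C, D: restricted closure across fragments reaches C, D.
Every dependency is enforceable on the fragments, so the decomposition is dependency-preserving.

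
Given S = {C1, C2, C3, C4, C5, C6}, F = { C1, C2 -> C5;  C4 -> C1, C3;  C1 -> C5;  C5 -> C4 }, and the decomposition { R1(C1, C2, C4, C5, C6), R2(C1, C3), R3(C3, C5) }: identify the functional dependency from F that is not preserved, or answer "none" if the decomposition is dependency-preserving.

none

C1, C2 → C5 lies within R1.
C4 → C1, C3: restricted closure across fragments reaches C1, C3.
C1 → C5 lies within R1.
C5 → C4 lies within R1.
Every dependency is enforceable on the fragments, so the decomposition is dependency-preserving.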